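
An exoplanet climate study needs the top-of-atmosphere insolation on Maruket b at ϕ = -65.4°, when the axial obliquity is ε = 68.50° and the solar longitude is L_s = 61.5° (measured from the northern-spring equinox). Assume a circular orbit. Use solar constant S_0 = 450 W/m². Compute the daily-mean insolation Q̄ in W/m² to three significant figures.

Solar declination: sin δ = sin ε · sin L_s = sin 68.50° × sin 61.5° = 0.81767, so δ = +54.852°.
cos h₀ = −tan(-65.4°) tan(+54.852°) = 3.1022 ≥ 1 ⇒ polar night, h₀ = 0 and Q̄ = 0.

Q̄ ≈ 0.00 W/m²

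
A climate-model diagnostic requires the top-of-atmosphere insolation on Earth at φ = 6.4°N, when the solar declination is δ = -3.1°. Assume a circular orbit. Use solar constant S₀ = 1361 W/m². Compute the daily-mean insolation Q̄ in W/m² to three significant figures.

Q̄ ≈ 426 W/m²

cos H₀ = −tan(+6.4°) tan(-3.100°) = 0.0061, H₀ = 1.5647 rad.
Bracket: H₀ sin φ sin δ + cos φ cos δ sin H₀ = 1.5647×0.11147×-0.05408 + 0.99377×0.99854×0.99998 = -0.009432 + 0.992299 = 0.982867.
Q̄ = (S₀/π) × [bracket] = (1361/π) × 0.982867 = 425.8 W/m².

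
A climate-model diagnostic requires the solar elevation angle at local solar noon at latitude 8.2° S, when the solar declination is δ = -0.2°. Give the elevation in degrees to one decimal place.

At local noon the hour angle is zero, so the zenith angle equals |ϕ − δ| = |-8.2° − (-0.200°)| = 8.000°.
Elevation = 90° − 8.000° = 82.0°.

82.0°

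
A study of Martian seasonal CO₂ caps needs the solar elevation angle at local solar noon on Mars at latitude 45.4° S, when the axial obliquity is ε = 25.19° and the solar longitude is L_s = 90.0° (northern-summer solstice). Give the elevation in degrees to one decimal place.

19.4°

Solar declination: sin δ = sin ε · sin L_s = sin 25.19° × sin 90.0° = 0.42562, so δ = +25.190°.
At local noon the hour angle is zero, so the zenith angle equals |ϕ − δ| = |-45.4° − (+25.190°)| = 70.590°.
Elevation = 90° − 70.590° = 19.4°.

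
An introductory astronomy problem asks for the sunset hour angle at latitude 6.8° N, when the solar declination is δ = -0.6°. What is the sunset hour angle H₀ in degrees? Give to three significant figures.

H₀ = 89.9°

cos H₀ = −tan φ · tan δ = −tan(+6.8°) × tan(-0.600°) = 0.0012, so H₀ = 1.5695 rad = 89.93°.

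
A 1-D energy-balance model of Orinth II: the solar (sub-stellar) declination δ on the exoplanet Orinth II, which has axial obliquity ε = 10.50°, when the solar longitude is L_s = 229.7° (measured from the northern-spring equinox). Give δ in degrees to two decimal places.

sin δ = sin ε · sin L_s = sin 10.50° × sin 229.7° = -0.138985.
δ = arcsin(-0.138985) = -7.99°.

δ = -7.99°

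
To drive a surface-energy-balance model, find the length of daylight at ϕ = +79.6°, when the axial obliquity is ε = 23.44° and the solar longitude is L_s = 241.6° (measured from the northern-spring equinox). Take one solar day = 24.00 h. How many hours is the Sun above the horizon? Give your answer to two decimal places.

Solar declination: sin δ = sin ε · sin L_s = sin 23.44° × sin 241.6° = -0.34991, so δ = -20.482°.
cos h₀ = −tan ϕ · tan δ = 2.0352 ≥ 1, so the Sun never rises (polar night) and h₀ = 0.
Daylight = 2h₀/(2π) × 24.00 h = (0.0000/π) × 24.00 = 0.00 h.

0.00 h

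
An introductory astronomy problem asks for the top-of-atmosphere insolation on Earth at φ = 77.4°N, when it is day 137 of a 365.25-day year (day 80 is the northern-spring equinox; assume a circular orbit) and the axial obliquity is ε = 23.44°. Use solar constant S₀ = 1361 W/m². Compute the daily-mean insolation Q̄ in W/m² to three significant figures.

Solar longitude: λ_s = 360° × (137 − 80)/365.25 = 56.181°.
sin δ = sin 23.44° × sin 56.181° = 0.33048, so δ = +19.298°.
cos H₀ = −tan(+77.4°) tan(+19.298°) = -1.5665 ≤ −1 ⇒ polar day, H₀ = π.
Bracket: H₀ sin φ sin δ + cos φ cos δ sin H₀ = 3.1416×0.97592×0.33048 + 0.21814×0.94381×0.00000 = 1.013235 + 0.000000 = 1.013235.
Q̄ = (S₀/π) × [bracket] = (1361/π) × 1.013235 = 439.0 W/m².

Q̄ ≈ 439 W/m²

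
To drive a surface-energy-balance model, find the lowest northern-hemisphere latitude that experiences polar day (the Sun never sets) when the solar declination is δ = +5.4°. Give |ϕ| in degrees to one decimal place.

|ϕ| = 84.6°

Polar day requires cos h₀ = −tan ϕ tan δ ≤ −1, i.e. tan ϕ tan δ ≥ 1.
The boundary is |tan ϕ| · |tan δ| = 1, so |ϕ| = 90° − |δ| = 90° − 5.4° = 84.6° in the northern hemisphere.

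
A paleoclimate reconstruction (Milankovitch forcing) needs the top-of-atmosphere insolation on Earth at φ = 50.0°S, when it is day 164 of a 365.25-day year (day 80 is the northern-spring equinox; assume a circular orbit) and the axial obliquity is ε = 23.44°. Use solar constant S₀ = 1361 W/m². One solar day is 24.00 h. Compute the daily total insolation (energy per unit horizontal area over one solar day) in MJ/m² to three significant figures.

Solar longitude: λ_s = 360° × (164 − 80)/365.25 = 82.793°.
sin δ = sin 23.44° × sin 82.793° = 0.39465, so δ = +23.244°.
cos H₀ = −tan(-50.0°) tan(+23.244°) = 0.5119, H₀ = 1.0334 rad.
Bracket: H₀ sin φ sin δ + cos φ cos δ sin H₀ = 1.0334×-0.76604×0.39465 + 0.64279×0.91883×0.85907 = -0.312415 + 0.507379 = 0.194964.
Q̄ = (S₀/π) × [bracket] = (1361/π) × 0.194964 = 84.462 W/m².
Daily total = Q̄ × 24.00 h × 3600 s/h = 84.462 × 24.00 × 3600 / 10⁶ = 7.298 MJ/m².

7.30 MJ/m²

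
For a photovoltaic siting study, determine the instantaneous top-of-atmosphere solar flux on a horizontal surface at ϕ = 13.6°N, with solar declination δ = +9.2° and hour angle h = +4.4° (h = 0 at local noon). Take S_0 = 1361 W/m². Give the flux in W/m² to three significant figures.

1.35e+03 W/m²

cos θ_z = sin ϕ sin δ + cos ϕ cos δ cos h = 0.037595 + 0.956630 = 0.994225.
Flux = S_0 · cos θ_z = 1361 × 0.994225 = 1353 W/m².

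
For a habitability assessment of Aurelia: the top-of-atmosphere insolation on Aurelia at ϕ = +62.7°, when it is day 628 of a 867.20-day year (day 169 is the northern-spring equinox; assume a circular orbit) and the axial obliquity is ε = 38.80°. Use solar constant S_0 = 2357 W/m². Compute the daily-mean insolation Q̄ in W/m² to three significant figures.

Q̄ ≈ 230 W/m²

Solar longitude: L_s = 360° × (628 − 169)/867.20 = 190.544°.
sin δ = sin 38.80° × sin 190.544° = -0.11467, so δ = -6.584°.
cos h₀ = −tan(+62.7°) tan(-6.584°) = 0.2236, h₀ = 1.3453 rad.
Bracket: h₀ sin ϕ sin δ + cos ϕ cos δ sin h₀ = 1.3453×0.88862×-0.11467 + 0.45865×0.99340×0.97467 = -0.137083 + 0.444082 = 0.306999.
Q̄ = (S_0/π) × [bracket] = (2357/π) × 0.306999 = 230.3 W/m².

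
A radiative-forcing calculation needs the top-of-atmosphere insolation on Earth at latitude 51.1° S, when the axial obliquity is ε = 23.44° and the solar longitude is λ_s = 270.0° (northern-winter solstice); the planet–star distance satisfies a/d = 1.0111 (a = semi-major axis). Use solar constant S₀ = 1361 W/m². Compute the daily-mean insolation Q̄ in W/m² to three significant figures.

Solar declination: sin δ = sin ε · sin λ_s = sin 23.44° × sin 270.0° = -0.39779, so δ = -23.440°.
cos H₀ = −tan(-51.1°) tan(-23.440°) = -0.5373, H₀ = 2.1381 rad.
Bracket: H₀ sin φ sin δ + cos φ cos δ sin H₀ = 2.1381×-0.77824×-0.39779 + 0.62796×0.91748×0.84337 = 0.661905 + 0.485900 = 1.147805.
Inverse-square distance factor (a/d)² = 1.0111² = 1.022323.
Q̄ = (S₀/π) × 1.022323 × [bracket] = (1361/π) × 1.022323 × 1.147805 = 508.4 W/m².

Q̄ ≈ 508 W/m²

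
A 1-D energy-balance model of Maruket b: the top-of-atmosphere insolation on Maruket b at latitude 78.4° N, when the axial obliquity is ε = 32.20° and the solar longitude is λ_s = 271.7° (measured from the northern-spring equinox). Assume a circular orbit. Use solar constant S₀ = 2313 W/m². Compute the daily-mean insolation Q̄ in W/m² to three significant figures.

Solar declination: sin δ = sin ε · sin λ_s = sin 32.20° × sin 271.7° = -0.53264, so δ = -32.184°.
cos H₀ = −tan(+78.4°) tan(-32.184°) = 3.0659 ≥ 1 ⇒ polar night, H₀ = 0 and Q̄ = 0.

Q̄ ≈ 0.00 W/m²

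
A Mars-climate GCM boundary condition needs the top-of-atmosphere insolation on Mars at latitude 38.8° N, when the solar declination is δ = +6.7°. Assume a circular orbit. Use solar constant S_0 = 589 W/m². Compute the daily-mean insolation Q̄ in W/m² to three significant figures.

cos h₀ = −tan(+38.8°) tan(+6.700°) = -0.0945, h₀ = 1.6654 rad.
Bracket: h₀ sin ϕ sin δ + cos ϕ cos δ sin h₀ = 1.6654×0.62660×0.11667 + 0.77934×0.99317×0.99553 = 0.121750 + 0.770557 = 0.892307.
Q̄ = (S_0/π) × [bracket] = (589/π) × 0.892307 = 167.3 W/m².

Q̄ ≈ 167 W/m²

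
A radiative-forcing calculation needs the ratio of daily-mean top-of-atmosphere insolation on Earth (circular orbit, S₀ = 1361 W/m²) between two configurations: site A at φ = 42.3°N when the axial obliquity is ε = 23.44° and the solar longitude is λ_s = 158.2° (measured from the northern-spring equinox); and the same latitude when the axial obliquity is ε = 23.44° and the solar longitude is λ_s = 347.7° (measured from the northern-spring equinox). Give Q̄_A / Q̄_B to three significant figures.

Q̄_A / Q̄_B ≈ 1.38

— Configuration A (φ=+42.3°):
Solar declination: sin δ = sin ε · sin λ_s = sin 23.44° × sin 158.2° = 0.14773, so δ = +8.495°.
cos H₀ = −tan(+42.3°) tan(+8.495°) = -0.1359, H₀ = 1.7071 rad.
Bracket: H₀ sin φ sin δ + cos φ cos δ sin H₀ = 1.7071×0.67301×0.14773 + 0.73963×0.98903×0.99072 = 0.169726 + 0.724728 = 0.894454.
Q̄ = (S₀/π) × [bracket] = (1361/π) × 0.894454 = 387.50 W/m².
— Configuration B (φ=+42.3°):
Solar declination: sin δ = sin ε · sin λ_s = sin 23.44° × sin 347.7° = -0.08474, so δ = -4.861°.
cos H₀ = −tan(+42.3°) tan(-4.861°) = 0.0774, H₀ = 1.4933 rad.
Bracket: H₀ sin φ sin δ + cos φ cos δ sin H₀ = 1.4933×0.67301×-0.08474 + 0.73963×0.99640×0.99700 = -0.085164 + 0.734756 = 0.649592.
Q̄ = (S₀/π) × [bracket] = (1361/π) × 0.649592 = 281.42 W/m².
Ratio Q̄_A / Q̄_B = 387.50 / 281.42 = 1.377.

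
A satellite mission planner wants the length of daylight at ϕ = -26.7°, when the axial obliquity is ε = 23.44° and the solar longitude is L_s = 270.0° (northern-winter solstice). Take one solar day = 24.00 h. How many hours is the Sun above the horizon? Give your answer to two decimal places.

13.68 h

Solar declination: sin δ = sin ε · sin L_s = sin 23.44° × sin 270.0° = -0.39779, so δ = -23.440°.
cos h₀ = −tan ϕ · tan δ = −tan(-26.7°) × tan(-23.440°) = -0.2181, so h₀ = 1.7906 rad = 102.60°.
Daylight = 2h₀/(2π) × 24.00 h = (1.7906/π) × 24.00 = 13.68 h.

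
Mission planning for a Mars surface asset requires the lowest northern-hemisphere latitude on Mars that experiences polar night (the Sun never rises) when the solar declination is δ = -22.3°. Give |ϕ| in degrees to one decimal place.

Polar night requires cos h₀ = −tan ϕ tan δ ≥ 1, i.e. tan ϕ tan δ ≤ −1.
The boundary is |tan ϕ| · |tan δ| = 1, so |ϕ| = 90° − |δ| = 90° − 22.3° = 67.7° in the northern hemisphere.

|ϕ| = 67.7°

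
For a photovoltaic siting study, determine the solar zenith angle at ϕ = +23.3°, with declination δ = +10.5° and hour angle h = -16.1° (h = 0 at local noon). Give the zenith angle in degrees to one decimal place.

θ_z = 20.0°

cos θ_z = sin ϕ sin δ + cos ϕ cos δ cos h = 0.072082 + 0.867648 = 0.939730.
θ_z = arccos(0.939730) = 20.0°.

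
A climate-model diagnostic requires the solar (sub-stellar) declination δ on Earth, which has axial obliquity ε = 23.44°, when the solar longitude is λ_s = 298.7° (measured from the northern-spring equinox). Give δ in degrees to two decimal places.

sin δ = sin ε · sin λ_s = sin 23.44° × sin 298.7° = -0.348919.
δ = arcsin(-0.348919) = -20.42°.

δ = -20.42°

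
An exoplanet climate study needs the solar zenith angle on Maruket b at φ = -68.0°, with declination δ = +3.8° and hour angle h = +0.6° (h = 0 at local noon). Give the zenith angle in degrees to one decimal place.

θ_z = 71.8°

cos θ_z = sin φ sin δ + cos φ cos δ cos h = -0.061448 + 0.373763 = 0.312315.
θ_z = arccos(0.312315) = 71.8°.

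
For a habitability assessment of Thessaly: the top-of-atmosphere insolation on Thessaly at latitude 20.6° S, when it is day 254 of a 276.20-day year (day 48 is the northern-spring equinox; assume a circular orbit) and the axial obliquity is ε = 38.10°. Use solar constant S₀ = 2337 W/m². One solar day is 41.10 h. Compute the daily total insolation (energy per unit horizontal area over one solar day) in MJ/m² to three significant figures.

Solar longitude: λ_s = 360° × (254 − 48)/276.20 = 268.501°.
sin δ = sin 38.10° × sin 268.501° = -0.61682, so δ = -38.085°.
cos H₀ = −tan(-20.6°) tan(-38.085°) = -0.2946, H₀ = 1.8698 rad.
Bracket: H₀ sin φ sin δ + cos φ cos δ sin H₀ = 1.8698×-0.35184×-0.61682 + 0.93606×0.78710×0.95563 = 0.405788 + 0.704082 = 1.109870.
Q̄ = (S₀/π) × [bracket] = (2337/π) × 1.109870 = 825.62 W/m².
Daily total = Q̄ × 41.10 h × 3600 s/h = 825.62 × 41.10 × 3600 / 10⁶ = 122.2 MJ/m².

122 MJ/m²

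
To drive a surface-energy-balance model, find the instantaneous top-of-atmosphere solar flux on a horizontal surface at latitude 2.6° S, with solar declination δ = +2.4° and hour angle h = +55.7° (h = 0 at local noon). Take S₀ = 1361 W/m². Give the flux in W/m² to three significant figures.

763 W/m²

cos θ_z = sin φ sin δ + cos φ cos δ cos h = -0.001900 + 0.562452 = 0.560552.
Flux = S₀ · cos θ_z = 1361 × 0.560552 = 762.9 W/m².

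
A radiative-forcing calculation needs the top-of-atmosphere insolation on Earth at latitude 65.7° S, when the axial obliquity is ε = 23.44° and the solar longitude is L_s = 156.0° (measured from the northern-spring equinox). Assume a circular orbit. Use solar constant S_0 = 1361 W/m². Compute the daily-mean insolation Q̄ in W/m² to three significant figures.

Solar declination: sin δ = sin ε · sin L_s = sin 23.44° × sin 156.0° = 0.16180, so δ = +9.311°.
cos h₀ = −tan(-65.7°) tan(+9.311°) = 0.3631, h₀ = 1.1992 rad.
Bracket: h₀ sin ϕ sin δ + cos ϕ cos δ sin h₀ = 1.1992×-0.91140×0.16180 + 0.41151×0.98682×0.93174 = -0.176839 + 0.378367 = 0.201528.
Q̄ = (S_0/π) × [bracket] = (1361/π) × 0.201528 = 87.31 W/m².

Q̄ ≈ 87.3 W/m²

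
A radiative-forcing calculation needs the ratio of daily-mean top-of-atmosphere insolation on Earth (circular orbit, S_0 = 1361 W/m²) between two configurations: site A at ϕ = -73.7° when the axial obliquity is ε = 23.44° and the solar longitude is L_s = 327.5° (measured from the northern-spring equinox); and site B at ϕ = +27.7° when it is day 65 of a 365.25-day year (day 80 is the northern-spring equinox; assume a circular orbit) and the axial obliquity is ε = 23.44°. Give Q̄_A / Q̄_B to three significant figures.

Q̄_A / Q̄_B ≈ 0.839

— Configuration A (ϕ=-73.7°):
Solar declination: sin δ = sin ε · sin L_s = sin 23.44° × sin 327.5° = -0.21373, so δ = -12.341°.
cos h₀ = −tan(-73.7°) tan(-12.341°) = -0.7482, h₀ = 2.4161 rad.
Bracket: h₀ sin ϕ sin δ + cos ϕ cos δ sin h₀ = 2.4161×-0.95981×-0.21373 + 0.28067×0.97689×0.66348 = 0.495639 + 0.181915 = 0.677554.
Q̄ = (S_0/π) × [bracket] = (1361/π) × 0.677554 = 293.53 W/m².
— Configuration B (ϕ=+27.7°):
Solar longitude: L_s = 360° × (65 − 80)/365.25 = -14.784°, i.e. -14.784° + 360° = 345.216°.
sin δ = sin 23.44° × sin 345.216° = -0.10151, so δ = -5.826°.
cos h₀ = −tan(+27.7°) tan(-5.826°) = 0.0536, h₀ = 1.5172 rad.
Bracket: h₀ sin ϕ sin δ + cos ϕ cos δ sin h₀ = 1.5172×0.46484×-0.10151 + 0.88539×0.99483×0.99856 = -0.071590 + 0.879544 = 0.807954.
Q̄ = (S_0/π) × [bracket] = (1361/π) × 0.807954 = 350.02 W/m².
Ratio Q̄_A / Q̄_B = 293.53 / 350.02 = 0.8386.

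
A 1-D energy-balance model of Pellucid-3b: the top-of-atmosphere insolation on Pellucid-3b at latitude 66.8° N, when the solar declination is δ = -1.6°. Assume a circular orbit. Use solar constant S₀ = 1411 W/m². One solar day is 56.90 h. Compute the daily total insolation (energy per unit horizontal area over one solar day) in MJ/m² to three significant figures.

cos H₀ = −tan(+66.8°) tan(-1.600°) = 0.0652, H₀ = 1.5056 rad.
Bracket: H₀ sin φ sin δ + cos φ cos δ sin H₀ = 1.5056×0.91914×-0.02792 + 0.39394×0.99961×0.99787 = -0.038637 + 0.392948 = 0.354311.
Q̄ = (S₀/π) × [bracket] = (1411/π) × 0.354311 = 159.13 W/m².
Daily total = Q̄ × 56.90 h × 3600 s/h = 159.13 × 56.90 × 3600 / 10⁶ = 32.60 MJ/m².

32.6 MJ/m²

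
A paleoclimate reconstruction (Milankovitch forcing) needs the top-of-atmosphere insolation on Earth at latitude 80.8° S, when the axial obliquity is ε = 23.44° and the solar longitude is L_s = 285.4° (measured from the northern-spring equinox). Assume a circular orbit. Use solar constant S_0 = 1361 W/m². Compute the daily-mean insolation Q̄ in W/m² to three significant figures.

Q̄ ≈ 515 W/m²

Solar declination: sin δ = sin ε · sin L_s = sin 23.44° × sin 285.4° = -0.38351, so δ = -22.551°.
cos h₀ = −tan(-80.8°) tan(-22.551°) = -2.5639 ≤ −1 ⇒ polar day, h₀ = π.
Bracket: h₀ sin ϕ sin δ + cos ϕ cos δ sin h₀ = 3.1416×-0.98714×-0.38351 + 0.15988×0.92354×0.00000 = 1.189341 + 0.000000 = 1.189341.
Q̄ = (S_0/π) × [bracket] = (1361/π) × 1.189341 = 515.2 W/m².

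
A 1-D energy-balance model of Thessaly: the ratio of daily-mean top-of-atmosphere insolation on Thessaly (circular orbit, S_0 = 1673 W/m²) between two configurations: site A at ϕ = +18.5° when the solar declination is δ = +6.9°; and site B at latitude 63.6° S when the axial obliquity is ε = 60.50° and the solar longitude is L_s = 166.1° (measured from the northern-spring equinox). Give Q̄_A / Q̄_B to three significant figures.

Q̄_A / Q̄_B ≈ 5.52

— Configuration A (ϕ=+18.5°):
cos h₀ = −tan(+18.5°) tan(+6.900°) = -0.0405, h₀ = 1.6113 rad.
Bracket: h₀ sin ϕ sin δ + cos ϕ cos δ sin h₀ = 1.6113×0.31730×0.12014 + 0.94832×0.99276×0.99918 = 0.061423 + 0.940682 = 1.002105.
Q̄ = (S_0/π) × [bracket] = (1673/π) × 1.002105 = 533.65 W/m².
— Configuration B (ϕ=-63.6°):
Solar declination: sin δ = sin ε · sin L_s = sin 60.50° × sin 166.1° = 0.20908, so δ = +12.069°.
cos h₀ = −tan(-63.6°) tan(+12.069°) = 0.4307, h₀ = 1.1255 rad.
Bracket: h₀ sin ϕ sin δ + cos ϕ cos δ sin h₀ = 1.1255×-0.89571×0.20908 + 0.44464×0.97790×0.90249 = -0.210778 + 0.392415 = 0.181637.
Q̄ = (S_0/π) × [bracket] = (1673/π) × 0.181637 = 96.728 W/m².
Ratio Q̄_A / Q̄_B = 533.65 / 96.728 = 5.517.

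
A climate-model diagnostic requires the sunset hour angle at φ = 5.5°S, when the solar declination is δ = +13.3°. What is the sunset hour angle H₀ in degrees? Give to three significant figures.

cos H₀ = −tan φ · tan δ = −tan(-5.5°) × tan(+13.300°) = 0.0228, so H₀ = 1.5480 rad = 88.70°.

H₀ = 88.7°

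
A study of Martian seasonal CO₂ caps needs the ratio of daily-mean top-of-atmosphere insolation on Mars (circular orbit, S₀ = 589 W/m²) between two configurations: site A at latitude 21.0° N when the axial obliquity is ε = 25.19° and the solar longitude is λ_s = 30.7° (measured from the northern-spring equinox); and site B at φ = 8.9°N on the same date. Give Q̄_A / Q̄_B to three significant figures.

— Configuration A (φ=+21.0°):
Solar declination: sin δ = sin ε · sin λ_s = sin 25.19° × sin 30.7° = 0.21730, so δ = +12.550°.
cos H₀ = −tan(+21.0°) tan(+12.550°) = -0.0855, H₀ = 1.6564 rad.
Bracket: H₀ sin φ sin δ + cos φ cos δ sin H₀ = 1.6564×0.35837×0.21730 + 0.93358×0.97611×0.99634 = 0.128990 + 0.907942 = 1.036932.
Q̄ = (S₀/π) × [bracket] = (589/π) × 1.036932 = 194.41 W/m².
— Configuration B (φ=+8.9°):
cos H₀ = −tan(+8.9°) tan(+12.550°) = -0.0349, H₀ = 1.6057 rad.
Bracket: H₀ sin φ sin δ + cos φ cos δ sin H₀ = 1.6057×0.15471×0.21730 + 0.98796×0.97611×0.99939 = 0.053981 + 0.963769 = 1.017750.
Q̄ = (S₀/π) × [bracket] = (589/π) × 1.017750 = 190.81 W/m².
Ratio Q̄_A / Q̄_B = 194.41 / 190.81 = 1.019.

Q̄_A / Q̄_B ≈ 1.02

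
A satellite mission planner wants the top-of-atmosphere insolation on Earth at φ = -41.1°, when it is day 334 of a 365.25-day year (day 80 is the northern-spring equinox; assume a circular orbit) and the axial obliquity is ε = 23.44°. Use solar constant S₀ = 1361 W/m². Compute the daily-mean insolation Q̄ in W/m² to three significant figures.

Q̄ ≈ 489 W/m²

Solar longitude: λ_s = 360° × (334 − 80)/365.25 = 250.349°.
sin δ = sin 23.44° × sin 250.349° = -0.37462, so δ = -22.001°.
cos H₀ = −tan(-41.1°) tan(-22.001°) = -0.3525, H₀ = 1.9310 rad.
Bracket: H₀ sin φ sin δ + cos φ cos δ sin H₀ = 1.9310×-0.65738×-0.37462 + 0.75356×0.92718×0.93582 = 0.475543 + 0.653844 = 1.129387.
Q̄ = (S₀/π) × [bracket] = (1361/π) × 1.129387 = 489.3 W/m².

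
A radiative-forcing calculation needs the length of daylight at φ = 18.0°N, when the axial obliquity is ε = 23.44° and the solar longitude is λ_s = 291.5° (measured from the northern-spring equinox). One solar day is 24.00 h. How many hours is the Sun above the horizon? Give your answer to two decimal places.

Solar declination: sin δ = sin ε · sin λ_s = sin 23.44° × sin 291.5° = -0.37011, so δ = -21.722°.
cos H₀ = −tan φ · tan δ = −tan(+18.0°) × tan(-21.722°) = 0.1294, so H₀ = 1.4410 rad = 82.56°.
Daylight = 2H₀/(2π) × 24.00 h = (1.4410/π) × 24.00 = 11.01 h.

11.01 h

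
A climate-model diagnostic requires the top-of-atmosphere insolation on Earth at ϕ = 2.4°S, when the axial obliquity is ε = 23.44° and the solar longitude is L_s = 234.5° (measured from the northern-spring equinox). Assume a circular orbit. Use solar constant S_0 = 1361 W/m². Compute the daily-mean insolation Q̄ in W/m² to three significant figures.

Solar declination: sin δ = sin ε · sin L_s = sin 23.44° × sin 234.5° = -0.32385, so δ = -18.896°.
cos h₀ = −tan(-2.4°) tan(-18.896°) = -0.0143, h₀ = 1.5851 rad.
Bracket: h₀ sin ϕ sin δ + cos ϕ cos δ sin h₀ = 1.5851×-0.04188×-0.32385 + 0.99912×0.94611×0.99990 = 0.021498 + 0.945183 = 0.966681.
Q̄ = (S_0/π) × [bracket] = (1361/π) × 0.966681 = 418.8 W/m².

Q̄ ≈ 419 W/m²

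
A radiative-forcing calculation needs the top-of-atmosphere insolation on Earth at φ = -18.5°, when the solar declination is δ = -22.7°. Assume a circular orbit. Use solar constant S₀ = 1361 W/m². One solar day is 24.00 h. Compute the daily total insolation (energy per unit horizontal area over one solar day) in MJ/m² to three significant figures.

cos H₀ = −tan(-18.5°) tan(-22.700°) = -0.1400, H₀ = 1.7112 rad.
Bracket: H₀ sin φ sin δ + cos φ cos δ sin H₀ = 1.7112×-0.31730×-0.38591 + 0.94832×0.92254×0.99016 = 0.209535 + 0.866254 = 1.075789.
Q̄ = (S₀/π) × [bracket] = (1361/π) × 1.075789 = 466.05 W/m².
Daily total = Q̄ × 24.00 h × 3600 s/h = 466.05 × 24.00 × 3600 / 10⁶ = 40.27 MJ/m².

40.3 MJ/m²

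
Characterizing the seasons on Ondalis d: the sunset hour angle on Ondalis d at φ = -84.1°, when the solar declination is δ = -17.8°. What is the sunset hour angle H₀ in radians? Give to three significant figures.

Sunrise equation: cos H₀ = −tan φ · tan δ = -3.1069 ≤ −1, so the host star never sets (polar day) and H₀ = π.

H₀ = 3.14 rad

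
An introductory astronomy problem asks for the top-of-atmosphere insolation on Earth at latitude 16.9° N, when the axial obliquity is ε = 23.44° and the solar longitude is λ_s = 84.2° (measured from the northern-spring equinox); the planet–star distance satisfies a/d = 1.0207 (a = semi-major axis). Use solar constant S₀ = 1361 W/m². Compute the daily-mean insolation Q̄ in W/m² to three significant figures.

Q̄ ≈ 482 W/m²

Solar declination: sin δ = sin ε · sin λ_s = sin 23.44° × sin 84.2° = 0.39575, so δ = +23.313°.
cos H₀ = −tan(+16.9°) tan(+23.313°) = -0.1309, H₀ = 1.7021 rad.
Bracket: H₀ sin φ sin δ + cos φ cos δ sin H₀ = 1.7021×0.29070×0.39575 + 0.95681×0.91836×0.99139 = 0.195817 + 0.871130 = 1.066947.
Inverse-square distance factor (a/d)² = 1.0207² = 1.041828.
Q̄ = (S₀/π) × 1.041828 × [bracket] = (1361/π) × 1.041828 × 1.066947 = 481.6 W/m².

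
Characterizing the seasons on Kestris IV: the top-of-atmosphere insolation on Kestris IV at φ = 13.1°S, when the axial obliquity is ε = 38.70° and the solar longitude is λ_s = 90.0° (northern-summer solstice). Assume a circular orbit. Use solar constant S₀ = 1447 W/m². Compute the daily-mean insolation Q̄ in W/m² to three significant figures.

Q̄ ≈ 254 W/m²

Solar declination: sin δ = sin ε · sin λ_s = sin 38.70° × sin 90.0° = 0.62524, so δ = +38.700°.
cos H₀ = −tan(-13.1°) tan(+38.700°) = 0.1864, H₀ = 1.3833 rad.
Bracket: H₀ sin φ sin δ + cos φ cos δ sin H₀ = 1.3833×-0.22665×0.62524 + 0.97398×0.78043×0.98247 = -0.196028 + 0.746798 = 0.550770.
Q̄ = (S₀/π) × [bracket] = (1447/π) × 0.550770 = 253.7 W/m².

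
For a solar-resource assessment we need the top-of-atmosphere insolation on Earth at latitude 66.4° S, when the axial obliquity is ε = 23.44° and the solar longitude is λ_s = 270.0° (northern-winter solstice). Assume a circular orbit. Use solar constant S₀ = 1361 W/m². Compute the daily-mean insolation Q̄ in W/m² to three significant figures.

Q̄ ≈ 496 W/m²

Solar declination: sin δ = sin ε · sin λ_s = sin 23.44° × sin 270.0° = -0.39779, so δ = -23.440°.
cos H₀ = −tan(-66.4°) tan(-23.440°) = -0.9924, H₀ = 3.0182 rad.
Bracket: H₀ sin φ sin δ + cos φ cos δ sin H₀ = 3.0182×-0.91636×-0.39779 + 0.40035×0.91748×0.12307 = 1.100191 + 0.045205 = 1.145396.
Q̄ = (S₀/π) × [bracket] = (1361/π) × 1.145396 = 496.2 W/m².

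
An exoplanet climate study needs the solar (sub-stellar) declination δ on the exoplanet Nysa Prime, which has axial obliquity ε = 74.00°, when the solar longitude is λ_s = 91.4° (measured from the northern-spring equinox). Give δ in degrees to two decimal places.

δ = +73.94°

sin δ = sin ε · sin λ_s = sin 74.00° × sin 91.4° = 0.960975.
δ = arcsin(0.960975) = +73.94°.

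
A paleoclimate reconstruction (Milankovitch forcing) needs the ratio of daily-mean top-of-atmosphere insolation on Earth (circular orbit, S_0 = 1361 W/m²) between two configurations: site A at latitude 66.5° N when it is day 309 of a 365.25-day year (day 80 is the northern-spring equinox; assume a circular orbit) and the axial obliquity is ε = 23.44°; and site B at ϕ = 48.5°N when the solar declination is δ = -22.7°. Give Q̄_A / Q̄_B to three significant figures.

— Configuration A (ϕ=+66.5°):
Solar longitude: L_s = 360° × (309 − 80)/365.25 = 225.708°.
sin δ = sin 23.44° × sin 225.708° = -0.28474, so δ = -16.543°.
cos h₀ = −tan(+66.5°) tan(-16.543°) = 0.6831, h₀ = 0.8188 rad.
Bracket: h₀ sin ϕ sin δ + cos ϕ cos δ sin h₀ = 0.8188×0.91706×-0.28474 + 0.39875×0.95861×0.73030 = -0.213808 + 0.279154 = 0.065346.
Q̄ = (S_0/π) × [bracket] = (1361/π) × 0.065346 = 28.309 W/m².
— Configuration B (ϕ=+48.5°):
cos h₀ = −tan(+48.5°) tan(-22.700°) = 0.4728, h₀ = 1.0783 rad.
Bracket: h₀ sin ϕ sin δ + cos ϕ cos δ sin h₀ = 1.0783×0.74896×-0.38591 + 0.66262×0.92254×0.88116 = -0.311662 + 0.538647 = 0.226985.
Q̄ = (S_0/π) × [bracket] = (1361/π) × 0.226985 = 98.334 W/m².
Ratio Q̄_A / Q̄_B = 28.309 / 98.334 = 0.2879.

Q̄_A / Q̄_B ≈ 0.288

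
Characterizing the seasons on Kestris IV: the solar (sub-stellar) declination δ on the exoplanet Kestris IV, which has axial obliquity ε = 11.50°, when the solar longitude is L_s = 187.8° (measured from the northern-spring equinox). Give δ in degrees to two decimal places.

δ = -1.55°

sin δ = sin ε · sin L_s = sin 11.50° × sin 187.8° = -0.027057.
δ = arcsin(-0.027057) = -1.55°.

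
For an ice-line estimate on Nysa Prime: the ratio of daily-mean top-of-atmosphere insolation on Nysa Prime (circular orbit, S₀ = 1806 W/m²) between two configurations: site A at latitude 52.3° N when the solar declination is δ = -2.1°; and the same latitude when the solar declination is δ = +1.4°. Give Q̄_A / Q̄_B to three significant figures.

— Configuration A (φ=+52.3°):
cos H₀ = −tan(+52.3°) tan(-2.100°) = 0.0474, H₀ = 1.5233 rad.
Bracket: H₀ sin φ sin δ + cos φ cos δ sin H₀ = 1.5233×0.79122×-0.03664 + 0.61153×0.99933×0.99887 = -0.044161 + 0.610430 = 0.566269.
Q̄ = (S₀/π) × [bracket] = (1806/π) × 0.566269 = 325.53 W/m².
— Configuration B (φ=+52.3°):
cos H₀ = −tan(+52.3°) tan(+1.400°) = -0.0316, H₀ = 1.6024 rad.
Bracket: H₀ sin φ sin δ + cos φ cos δ sin H₀ = 1.6024×0.79122×0.02443 + 0.61153×0.99970×0.99950 = 0.030974 + 0.611041 = 0.642015.
Q̄ = (S₀/π) × [bracket] = (1806/π) × 0.642015 = 369.07 W/m².
Ratio Q̄_A / Q̄_B = 325.53 / 369.07 = 0.8820.

Q̄_A / Q̄_B ≈ 0.882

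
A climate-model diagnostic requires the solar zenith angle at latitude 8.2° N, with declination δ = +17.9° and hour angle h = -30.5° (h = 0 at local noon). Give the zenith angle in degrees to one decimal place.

cos θ_z = sin φ sin δ + cos φ cos δ cos h = 0.043838 + 0.811539 = 0.855377.
θ_z = arccos(0.855377) = 31.2°.

θ_z = 31.2°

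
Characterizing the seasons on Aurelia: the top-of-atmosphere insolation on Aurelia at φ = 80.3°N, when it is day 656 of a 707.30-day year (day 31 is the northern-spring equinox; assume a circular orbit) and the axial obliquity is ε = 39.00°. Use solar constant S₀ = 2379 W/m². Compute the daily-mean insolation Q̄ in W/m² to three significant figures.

Solar longitude: λ_s = 360° × (656 − 31)/707.30 = 318.111°.
sin δ = sin 39.00° × sin 318.111° = -0.42019, so δ = -24.847°.
cos H₀ = −tan(+80.3°) tan(-24.847°) = 2.7090 ≥ 1 ⇒ polar night, H₀ = 0 and Q̄ = 0.

Q̄ ≈ 0.00 W/m²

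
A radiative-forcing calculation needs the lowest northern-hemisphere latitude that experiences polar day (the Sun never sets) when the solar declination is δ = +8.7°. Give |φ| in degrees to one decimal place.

Polar day requires cos H₀ = −tan φ tan δ ≤ −1, i.e. tan φ tan δ ≥ 1.
The boundary is |tan φ| · |tan δ| = 1, so |φ| = 90° − |δ| = 90° − 8.7° = 81.3° in the northern hemisphere.

|φ| = 81.3°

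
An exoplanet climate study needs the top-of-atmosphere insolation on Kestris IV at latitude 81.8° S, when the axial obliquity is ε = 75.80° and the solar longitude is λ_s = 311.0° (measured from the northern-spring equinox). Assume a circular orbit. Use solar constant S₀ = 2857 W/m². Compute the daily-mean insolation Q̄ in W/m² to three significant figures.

Solar declination: sin δ = sin ε · sin λ_s = sin 75.80° × sin 311.0° = -0.73165, so δ = -47.025°.
cos H₀ = −tan(-81.8°) tan(-47.025°) = -7.4482 ≤ −1 ⇒ polar day, H₀ = π.
Bracket: H₀ sin φ sin δ + cos φ cos δ sin H₀ = 3.1416×-0.98978×-0.73165 + 0.14263×0.68168×0.00000 = 2.275060 + 0.000000 = 2.275060.
Q̄ = (S₀/π) × [bracket] = (2857/π) × 2.275060 = 2069 W/m².

Q̄ ≈ 2.07e+03 W/m²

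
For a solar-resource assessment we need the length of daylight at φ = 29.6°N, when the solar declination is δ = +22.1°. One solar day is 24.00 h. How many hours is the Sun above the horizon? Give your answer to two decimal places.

13.78 h

cos H₀ = −tan φ · tan δ = −tan(+29.6°) × tan(+22.100°) = -0.2307, so H₀ = 1.8036 rad = 103.34°.
Daylight = 2H₀/(2π) × 24.00 h = (1.8036/π) × 24.00 = 13.78 h.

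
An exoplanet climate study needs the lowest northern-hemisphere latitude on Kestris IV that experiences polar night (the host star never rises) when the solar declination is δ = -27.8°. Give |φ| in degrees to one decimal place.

Polar night requires cos H₀ = −tan φ tan δ ≥ 1, i.e. tan φ tan δ ≤ −1.
The boundary is |tan φ| · |tan δ| = 1, so |φ| = 90° − |δ| = 90° − 27.8° = 62.2° in the northern hemisphere.

|φ| = 62.2°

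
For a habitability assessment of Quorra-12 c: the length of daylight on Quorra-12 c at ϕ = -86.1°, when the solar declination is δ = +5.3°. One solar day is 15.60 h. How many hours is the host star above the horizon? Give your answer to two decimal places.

cos h₀ = −tan ϕ · tan δ = 1.3608 ≥ 1, so the host star never rises (polar night) and h₀ = 0.
Daylight = 2h₀/(2π) × 15.60 h = (0.0000/π) × 15.60 = 0.00 h.

0.00 h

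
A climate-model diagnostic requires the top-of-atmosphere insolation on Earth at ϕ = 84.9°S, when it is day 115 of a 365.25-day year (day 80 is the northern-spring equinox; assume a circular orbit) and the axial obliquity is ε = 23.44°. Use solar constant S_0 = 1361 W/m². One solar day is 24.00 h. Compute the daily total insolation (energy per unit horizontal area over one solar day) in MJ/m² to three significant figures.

Solar longitude: L_s = 360° × (115 − 80)/365.25 = 34.497°.
sin δ = sin 23.44° × sin 34.497° = 0.22529, so δ = +13.020°.
cos h₀ = −tan(-84.9°) tan(+13.020°) = 2.5910 ≥ 1 ⇒ polar night, h₀ = 0 and Q̄ = 0.
Daily total = Q̄ × 24.00 h × 3600 s/h = 0.00 MJ/m².

0.00 MJ/m²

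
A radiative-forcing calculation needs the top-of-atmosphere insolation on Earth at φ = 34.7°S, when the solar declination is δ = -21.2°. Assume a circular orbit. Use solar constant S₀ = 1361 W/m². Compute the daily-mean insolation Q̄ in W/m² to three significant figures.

Q̄ ≈ 484 W/m²

cos H₀ = −tan(-34.7°) tan(-21.200°) = -0.2686, H₀ = 1.8427 rad.
Bracket: H₀ sin φ sin δ + cos φ cos δ sin H₀ = 1.8427×-0.56928×-0.36162 + 0.82214×0.93232×0.96326 = 0.379344 + 0.738336 = 1.117680.
Q̄ = (S₀/π) × [bracket] = (1361/π) × 1.117680 = 484.2 W/m².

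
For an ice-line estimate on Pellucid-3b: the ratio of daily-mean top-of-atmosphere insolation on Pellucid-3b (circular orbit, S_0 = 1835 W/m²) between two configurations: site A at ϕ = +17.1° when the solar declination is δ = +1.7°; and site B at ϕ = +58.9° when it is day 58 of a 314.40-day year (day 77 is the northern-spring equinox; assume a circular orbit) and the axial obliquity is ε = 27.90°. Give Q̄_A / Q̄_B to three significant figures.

— Configuration A (ϕ=+17.1°):
cos h₀ = −tan(+17.1°) tan(+1.700°) = -0.0091, h₀ = 1.5799 rad.
Bracket: h₀ sin ϕ sin δ + cos ϕ cos δ sin h₀ = 1.5799×0.29404×0.02967 + 0.95579×0.99956×0.99996 = 0.013783 + 0.955331 = 0.969114.
Q̄ = (S_0/π) × [bracket] = (1835/π) × 0.969114 = 566.06 W/m².
— Configuration B (ϕ=+58.9°):
Solar longitude: L_s = 360° × (58 − 77)/314.40 = -21.756°, i.e. -21.756° + 360° = 338.244°.
sin δ = sin 27.90° × sin 338.244° = -0.17344, so δ = -9.988°.
cos h₀ = −tan(+58.9°) tan(-9.988°) = 0.2919, h₀ = 1.2745 rad.
Bracket: h₀ sin ϕ sin δ + cos ϕ cos δ sin h₀ = 1.2745×0.85627×-0.17344 + 0.51653×0.98484×0.95644 = -0.189278 + 0.486540 = 0.297262.
Q̄ = (S_0/π) × [bracket] = (1835/π) × 0.297262 = 173.63 W/m².
Ratio Q̄_A / Q̄_B = 566.06 / 173.63 = 3.260.

Q̄_A / Q̄_B ≈ 3.26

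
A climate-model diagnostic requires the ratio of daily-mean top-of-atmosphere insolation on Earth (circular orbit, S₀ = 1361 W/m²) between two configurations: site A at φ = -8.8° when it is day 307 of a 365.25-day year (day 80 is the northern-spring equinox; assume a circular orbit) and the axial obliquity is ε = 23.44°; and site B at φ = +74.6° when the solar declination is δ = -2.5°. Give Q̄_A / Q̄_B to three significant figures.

Q̄_A / Q̄_B ≈ 5.02

— Configuration A (φ=-8.8°):
Solar longitude: λ_s = 360° × (307 − 80)/365.25 = 223.737°.
sin δ = sin 23.44° × sin 223.737° = -0.27501, so δ = -15.963°.
cos H₀ = −tan(-8.8°) tan(-15.963°) = -0.0443, H₀ = 1.6151 rad.
Bracket: H₀ sin φ sin δ + cos φ cos δ sin H₀ = 1.6151×-0.15299×-0.27501 + 0.98823×0.96144×0.99902 = 0.067953 + 0.949193 = 1.017146.
Q̄ = (S₀/π) × [bracket] = (1361/π) × 1.017146 = 440.65 W/m².
— Configuration B (φ=+74.6°):
cos H₀ = −tan(+74.6°) tan(-2.500°) = 0.1585, H₀ = 1.4116 rad.
Bracket: H₀ sin φ sin δ + cos φ cos δ sin H₀ = 1.4116×0.96410×-0.04362 + 0.26556×0.99905×0.98736 = -0.059363 + 0.261954 = 0.202591.
Q̄ = (S₀/π) × [bracket] = (1361/π) × 0.202591 = 87.766 W/m².
Ratio Q̄_A / Q̄_B = 440.65 / 87.766 = 5.021.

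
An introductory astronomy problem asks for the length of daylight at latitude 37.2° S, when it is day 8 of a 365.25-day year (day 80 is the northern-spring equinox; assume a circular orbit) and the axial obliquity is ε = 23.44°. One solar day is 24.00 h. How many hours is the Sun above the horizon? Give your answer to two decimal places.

Solar longitude: λ_s = 360° × (8 − 80)/365.25 = -70.965°, i.e. -70.965° + 360° = 289.035°.
sin δ = sin 23.44° × sin 289.035° = -0.37604, so δ = -22.088°.
cos H₀ = −tan φ · tan δ = −tan(-37.2°) × tan(-22.088°) = -0.3080, so H₀ = 1.8839 rad = 107.94°.
Daylight = 2H₀/(2π) × 24.00 h = (1.8839/π) × 24.00 = 14.39 h.

14.39 h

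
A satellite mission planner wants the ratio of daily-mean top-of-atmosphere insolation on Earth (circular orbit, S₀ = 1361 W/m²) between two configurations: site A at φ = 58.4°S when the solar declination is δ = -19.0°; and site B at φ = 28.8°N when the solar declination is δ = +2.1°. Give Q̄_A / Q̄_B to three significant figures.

Q̄_A / Q̄_B ≈ 1.12

— Configuration A (φ=-58.4°):
cos H₀ = −tan(-58.4°) tan(-19.000°) = -0.5597, H₀ = 2.1648 rad.
Bracket: H₀ sin φ sin δ + cos φ cos δ sin H₀ = 2.1648×-0.85173×-0.32557 + 0.52399×0.94552×0.82870 = 0.600294 + 0.410574 = 1.010868.
Q̄ = (S₀/π) × [bracket] = (1361/π) × 1.010868 = 437.93 W/m².
— Configuration B (φ=+28.8°):
cos H₀ = −tan(+28.8°) tan(+2.100°) = -0.0202, H₀ = 1.5910 rad.
Bracket: H₀ sin φ sin δ + cos φ cos δ sin H₀ = 1.5910×0.48175×0.03664 + 0.87631×0.99933×0.99980 = 0.028083 + 0.875548 = 0.903631.
Q̄ = (S₀/π) × [bracket] = (1361/π) × 0.903631 = 391.47 W/m².
Ratio Q̄_A / Q̄_B = 437.93 / 391.47 = 1.119.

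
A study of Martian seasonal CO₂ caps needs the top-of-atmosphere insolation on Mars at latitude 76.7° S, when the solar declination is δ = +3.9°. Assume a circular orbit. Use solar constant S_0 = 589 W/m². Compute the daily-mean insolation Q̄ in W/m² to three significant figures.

Q̄ ≈ 25.3 W/m²

cos h₀ = −tan(-76.7°) tan(+3.900°) = 0.2884, h₀ = 1.2782 rad.
Bracket: h₀ sin ϕ sin δ + cos ϕ cos δ sin h₀ = 1.2782×-0.97318×0.06802 + 0.23005×0.99768×0.95751 = -0.084611 + 0.219764 = 0.135153.
Q̄ = (S_0/π) × [bracket] = (589/π) × 0.135153 = 25.34 W/m².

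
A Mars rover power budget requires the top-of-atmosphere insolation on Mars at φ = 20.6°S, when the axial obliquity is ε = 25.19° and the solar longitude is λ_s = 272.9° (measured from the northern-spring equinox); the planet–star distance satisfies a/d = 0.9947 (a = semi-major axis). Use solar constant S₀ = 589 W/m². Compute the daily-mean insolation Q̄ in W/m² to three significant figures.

Solar declination: sin δ = sin ε · sin λ_s = sin 25.19° × sin 272.9° = -0.42508, so δ = -25.155°.
cos H₀ = −tan(-20.6°) tan(-25.155°) = -0.1765, H₀ = 1.7482 rad.
Bracket: H₀ sin φ sin δ + cos φ cos δ sin H₀ = 1.7482×-0.35184×-0.42508 + 0.93606×0.90516×0.98430 = 0.261461 + 0.833982 = 1.095443.
Inverse-square distance factor (a/d)² = 0.9947² = 0.989428.
Q̄ = (S₀/π) × 0.989428 × [bracket] = (589/π) × 0.989428 × 1.095443 = 203.2 W/m².

Q̄ ≈ 203 W/m²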